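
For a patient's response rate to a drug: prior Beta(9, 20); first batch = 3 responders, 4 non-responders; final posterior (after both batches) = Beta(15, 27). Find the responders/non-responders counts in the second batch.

Sequential conjugate updates are equivalent to a single update on the pooled data, so total successes = posterior α − prior α and total failures = posterior β − prior β.
Total across both batches: 15−9=6 responders, 27−20=7 non-responders.
Subtract the first batch: 6−3=3 responders and 7−4=3 non-responders.

3 responders and 3 non-responders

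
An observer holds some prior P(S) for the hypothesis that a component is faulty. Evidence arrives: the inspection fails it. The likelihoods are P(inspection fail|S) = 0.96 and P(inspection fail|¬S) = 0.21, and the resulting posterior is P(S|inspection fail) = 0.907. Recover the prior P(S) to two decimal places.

P(S) = 0.68

Bayes' rule in odds form gives O(S|E) = O(S)·[P(E|S)/P(E|¬S)], hence O(S) = O(S|E)/LR.
Posterior odds = 0.907/(1−0.907) = 9.7527. LR = 0.96/0.21 = 4.5714.
Prior odds = 9.7527/4.5714 = 2.1334, so P(S) = 2.1334/(1+2.1334) ≈ 0.68.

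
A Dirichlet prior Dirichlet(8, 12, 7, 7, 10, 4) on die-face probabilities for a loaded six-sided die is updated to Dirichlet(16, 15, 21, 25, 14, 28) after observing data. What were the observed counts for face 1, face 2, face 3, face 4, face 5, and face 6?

counts (8, 3, 14, 18, 4, 24)

For a Dirichlet(α) prior with multinomial counts c, the posterior is Dirichlet(α + c) componentwise.
Counts are posterior − prior componentwise: 16−8=8, 15−12=3, 21−7=14, 25−7=18, 14−10=4, 28−4=24.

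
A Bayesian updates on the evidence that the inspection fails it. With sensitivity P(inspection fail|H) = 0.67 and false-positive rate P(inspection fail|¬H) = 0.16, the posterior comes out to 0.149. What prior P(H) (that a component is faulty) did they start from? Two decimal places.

P(H) = 0.04

In odds form, posterior odds = prior odds × likelihood ratio, so prior odds = posterior odds ÷ LR.
Posterior odds = 0.149/(1−0.149) = 0.1751. LR = 0.67/0.16 = 4.1875.
Prior odds = 0.1751/4.1875 = 0.0418, so P(H) = 0.0418/(1+0.0418) ≈ 0.04.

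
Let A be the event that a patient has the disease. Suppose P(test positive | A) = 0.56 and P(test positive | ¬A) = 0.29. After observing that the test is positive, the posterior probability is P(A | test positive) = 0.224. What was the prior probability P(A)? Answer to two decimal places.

In odds form, posterior odds = prior odds × likelihood ratio, so prior odds = posterior odds ÷ LR.
Posterior odds = 0.224/(1−0.224) = 0.2887. LR = 0.56/0.29 = 1.9310.
Prior odds = 0.2887/1.9310 = 0.1495, so P(A) = 0.1495/(1+0.1495) ≈ 0.13.

P(A) = 0.13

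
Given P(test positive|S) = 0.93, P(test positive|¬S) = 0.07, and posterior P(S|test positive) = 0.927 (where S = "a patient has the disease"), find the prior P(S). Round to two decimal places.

P(S) = 0.49

In odds form, posterior odds = prior odds × likelihood ratio, so prior odds = posterior odds ÷ LR.
Posterior odds = 0.927/(1−0.927) = 12.6986. LR = 0.93/0.07 = 13.2857.
Prior odds = 12.6986/13.2857 = 0.9558, so P(S) = 0.9558/(1+0.9558) ≈ 0.49.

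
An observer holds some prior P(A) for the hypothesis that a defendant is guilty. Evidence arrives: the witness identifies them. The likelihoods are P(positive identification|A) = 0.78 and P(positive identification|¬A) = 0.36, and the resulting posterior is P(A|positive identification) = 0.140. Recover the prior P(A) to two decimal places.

Bayes' rule in odds form gives O(A|E) = O(A)·[P(E|A)/P(E|¬A)], hence O(A) = O(A|E)/LR.
Posterior odds = 0.140/(1−0.140) = 0.1628. LR = 0.78/0.36 = 2.1667.
Prior odds = 0.1628/2.1667 = 0.0751, so P(A) = 0.0751/(1+0.0751) ≈ 0.07.

P(A) = 0.07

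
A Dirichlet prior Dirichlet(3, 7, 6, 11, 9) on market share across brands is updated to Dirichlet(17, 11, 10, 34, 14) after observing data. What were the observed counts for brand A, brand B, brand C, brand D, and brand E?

counts (14, 4, 4, 23, 5)

For a Dirichlet(α) prior with multinomial counts c, the posterior is Dirichlet(α + c) componentwise.
Counts are posterior − prior componentwise: 17−3=14, 11−7=4, 10−6=4, 34−11=23, 14−9=5.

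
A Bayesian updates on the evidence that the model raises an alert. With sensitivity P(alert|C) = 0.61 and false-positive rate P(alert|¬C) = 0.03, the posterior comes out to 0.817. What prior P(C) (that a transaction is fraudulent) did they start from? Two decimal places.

Bayes' rule in odds form gives O(C|E) = O(C)·[P(E|C)/P(E|¬C)], hence O(C) = O(C|E)/LR.
Posterior odds = 0.817/(1−0.817) = 4.4645. LR = 0.61/0.03 = 20.3333.
Prior odds = 4.4645/20.3333 = 0.2196, so P(C) = 0.2196/(1+0.2196) ≈ 0.18.

P(C) = 0.18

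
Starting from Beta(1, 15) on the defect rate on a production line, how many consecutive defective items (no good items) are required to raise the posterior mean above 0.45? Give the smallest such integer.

After k defective items and 0 good items the posterior is Beta(1+k, 15), with mean (1+k)/(1+15+k).
Set (1+k)/(16+k) > 0.45 and solve: k > (0.45·16 − 1)/(1 − 0.45) = 11.273.
The smallest integer exceeding 11.273 is 12, and checking k=12: (13)/(28) = 0.4643 > 0.45.

k = 12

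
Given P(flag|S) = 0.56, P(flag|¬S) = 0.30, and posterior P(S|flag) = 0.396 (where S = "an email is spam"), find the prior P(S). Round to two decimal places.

P(S) = 0.26

Bayes' rule in odds form gives O(S|E) = O(S)·[P(E|S)/P(E|¬S)], hence O(S) = O(S|E)/LR.
Posterior odds = 0.396/(1−0.396) = 0.6556. LR = 0.56/0.30 = 1.8667.
Prior odds = 0.6556/1.8667 = 0.3512, so P(S) = 0.3512/(1+0.3512) ≈ 0.26.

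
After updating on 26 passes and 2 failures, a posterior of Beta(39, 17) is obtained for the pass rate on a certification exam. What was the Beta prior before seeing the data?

Beta(13, 15)

A Beta(a, b) prior with s successes and f failures in binomial data gives a Beta(a+s, b+f) posterior.
Subtract the data counts: 39−26=13, 17−2=15.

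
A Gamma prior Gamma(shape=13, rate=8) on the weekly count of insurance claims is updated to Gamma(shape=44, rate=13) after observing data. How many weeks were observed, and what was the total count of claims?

n = 5 weeks with total 31 claims

Gamma–Poisson conjugacy: posterior shape = α + Σxᵢ, posterior rate = β + n.
Matching: Σxᵢ = 44 − 13 = 31 and n = 13 − 8 = 5.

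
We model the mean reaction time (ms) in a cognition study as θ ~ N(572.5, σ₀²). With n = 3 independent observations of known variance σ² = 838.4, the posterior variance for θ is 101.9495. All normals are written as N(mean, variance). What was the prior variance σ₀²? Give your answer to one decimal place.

For the Normal–Normal model with known σ², precisions add: τ_n = τ₀ + n/σ².
So 1/σ₀² = 1/101.9495 − 3/838.4 = 0.009809 − 0.003578 = 0.006231.
Hence σ₀² = 1/0.006231 ≈ 160.5.

σ₀² = 160.5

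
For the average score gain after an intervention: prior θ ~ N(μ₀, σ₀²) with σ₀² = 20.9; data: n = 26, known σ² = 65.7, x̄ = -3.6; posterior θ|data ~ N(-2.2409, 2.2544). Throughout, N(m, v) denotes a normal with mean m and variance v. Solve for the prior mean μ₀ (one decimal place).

With known observation variance, the Normal–Normal posterior has precision τ_n = τ₀ + n/σ² and mean μ_n = (τ₀μ₀ + (n/σ²)x̄)/τ_n.
Here τ₀ = 1/20.9 = 0.047847 and τ_data = 26/65.7 = 0.395738, so τ_n = 0.443585.
Rearranging for μ₀: μ₀ = (μ_n·τ_n − τ_data·x̄)/τ₀ = (-2.2409·0.443585 − 0.395738·-3.6) / 0.047847 = 0.430627/0.047847 ≈ 9.0.

μ₀ = 9.0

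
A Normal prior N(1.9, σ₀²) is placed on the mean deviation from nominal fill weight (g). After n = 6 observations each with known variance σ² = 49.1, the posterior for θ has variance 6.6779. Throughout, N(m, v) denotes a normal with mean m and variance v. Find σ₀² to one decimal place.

For the Normal–Normal model with known σ², precisions add: τ_n = τ₀ + n/σ².
So 1/σ₀² = 1/6.6779 − 6/49.1 = 0.149748 − 0.122200 = 0.027548.
Hence σ₀² = 1/0.027548 ≈ 36.3.

σ₀² = 36.3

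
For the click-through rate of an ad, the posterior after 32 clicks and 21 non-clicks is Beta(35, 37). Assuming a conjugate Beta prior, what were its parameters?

Beta(3, 16)

A Beta(α, β) prior with s successes and f failures in binomial data gives a Beta(α+s, β+f) posterior.
Subtract the data counts: 35−32=3, 37−21=16.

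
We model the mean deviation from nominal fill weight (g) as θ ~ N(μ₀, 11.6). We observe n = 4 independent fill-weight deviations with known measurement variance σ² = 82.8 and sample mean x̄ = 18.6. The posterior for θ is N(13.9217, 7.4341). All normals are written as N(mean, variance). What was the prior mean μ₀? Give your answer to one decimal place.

With known observation variance, the Normal–Normal posterior has precision τ_n = τ₀ + n/σ² and mean μ_n = (τ₀μ₀ + (n/σ²)x̄)/τ_n.
Here τ₀ = 1/11.6 = 0.086207 and τ_data = 4/82.8 = 0.048309, so τ_n = 0.134516.
Rearranging for μ₀: μ₀ = (μ_n·τ_n − τ_data·x̄)/τ₀ = (13.9217·0.134516 − 0.048309·18.6) / 0.086207 = 0.974144/0.086207 ≈ 11.3.

μ₀ = 11.3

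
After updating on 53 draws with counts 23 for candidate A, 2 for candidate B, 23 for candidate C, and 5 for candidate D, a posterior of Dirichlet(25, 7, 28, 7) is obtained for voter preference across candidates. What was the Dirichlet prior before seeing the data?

Dirichlet(2, 5, 5, 2)

For a Dirichlet(α) prior with multinomial counts c, the posterior is Dirichlet(α + c) componentwise.
Subtract each count from the matching posterior parameter: 25−23=2, 7−2=5, 28−23=5, 7−5=2.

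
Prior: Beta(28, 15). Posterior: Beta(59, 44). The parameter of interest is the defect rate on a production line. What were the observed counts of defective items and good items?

A Beta(a, b) prior with s successes and f failures in binomial data gives a Beta(a+s, b+f) posterior.
Match parameters: s=59−28=31, f=44−15=29.

31 defective items and 29 good items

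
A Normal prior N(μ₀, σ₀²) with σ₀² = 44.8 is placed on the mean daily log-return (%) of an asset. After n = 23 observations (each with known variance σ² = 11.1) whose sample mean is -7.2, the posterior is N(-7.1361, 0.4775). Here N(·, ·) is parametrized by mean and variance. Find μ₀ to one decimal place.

The posterior mean is a precision-weighted average: μ_n = (τ₀μ₀ + τ_data·x̄)/(τ₀+τ_data), with τ₀=1/σ₀² and τ_data=n/σ².
Here τ₀ = 1/44.8 = 0.022321 and τ_data = 23/11.1 = 2.072072, so τ_n = 2.094393.
Rearranging for μ₀: μ₀ = (μ_n·τ_n − τ_data·x̄)/τ₀ = (-7.1361·2.094393 − 2.072072·-7.2) / 0.022321 = -0.026879/0.022321 ≈ -1.2.

μ₀ = -1.2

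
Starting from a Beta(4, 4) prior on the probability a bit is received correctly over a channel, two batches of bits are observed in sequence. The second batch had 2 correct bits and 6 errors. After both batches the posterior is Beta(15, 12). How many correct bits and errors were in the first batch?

9 correct bits and 2 errors

Sequential conjugate updates are equivalent to a single update on the pooled data, so total successes = posterior α − prior α and total failures = posterior β − prior β.
Total across both batches: 15−4=11 correct bits, 12−4=8 errors.
Subtract the second batch: 11−2=9 correct bits and 8−6=2 errors.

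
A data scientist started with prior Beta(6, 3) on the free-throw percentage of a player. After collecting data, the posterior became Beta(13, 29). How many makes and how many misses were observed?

7 makes and 26 misses

Beta is conjugate to the binomial likelihood: posterior = Beta(a+s, b+f).
So s = 13 − 6 = 7 and f = 29 − 3 = 26.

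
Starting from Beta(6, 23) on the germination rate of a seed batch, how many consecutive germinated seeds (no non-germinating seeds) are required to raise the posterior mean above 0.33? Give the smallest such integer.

After k germinated seeds and 0 non-germinating seeds the posterior is Beta(6+k, 23), with mean (6+k)/(6+23+k).
Set (6+k)/(29+k) > 0.33 and solve: k > (0.33·29 − 6)/(1 − 0.33) = 5.328.
The smallest integer exceeding 5.328 is 6, and checking k=6: (12)/(35) = 0.3429 > 0.33.

k = 6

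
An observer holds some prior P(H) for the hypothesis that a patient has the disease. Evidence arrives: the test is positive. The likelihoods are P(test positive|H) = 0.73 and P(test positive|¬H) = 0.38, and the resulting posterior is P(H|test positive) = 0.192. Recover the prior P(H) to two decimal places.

P(H) = 0.11

In odds form, posterior odds = prior odds × likelihood ratio, so prior odds = posterior odds ÷ LR.
Posterior odds = 0.192/(1−0.192) = 0.2376. LR = 0.73/0.38 = 1.9211.
Prior odds = 0.2376/1.9211 = 0.1237, so P(H) = 0.1237/(1+0.1237) ≈ 0.11.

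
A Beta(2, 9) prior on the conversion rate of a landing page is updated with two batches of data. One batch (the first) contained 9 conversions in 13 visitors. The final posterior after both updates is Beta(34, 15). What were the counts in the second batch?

23 conversions and 2 bounces

Sequential conjugate updates are equivalent to a single update on the pooled data, so total successes = posterior α − prior α and total failures = posterior β − prior β.
Total across both batches: 34−2=32 conversions, 15−9=6 bounces.
Subtract the first batch: 32−9=23 conversions and 6−4=2 bounces.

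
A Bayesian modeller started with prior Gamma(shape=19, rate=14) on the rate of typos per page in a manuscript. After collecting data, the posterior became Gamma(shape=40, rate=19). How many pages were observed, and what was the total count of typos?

Gamma–Poisson conjugacy: posterior shape = α + Σxᵢ, posterior rate = β + n.
Matching: Σxᵢ = 40 − 19 = 21 and n = 19 − 14 = 5.

n = 5 pages with total 21 typos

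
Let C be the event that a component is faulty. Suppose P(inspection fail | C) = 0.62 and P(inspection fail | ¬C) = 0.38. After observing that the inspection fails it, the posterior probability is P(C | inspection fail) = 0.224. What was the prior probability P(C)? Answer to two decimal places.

P(C) = 0.15

In odds form, posterior odds = prior odds × likelihood ratio, so prior odds = posterior odds ÷ LR.
Posterior odds = 0.224/(1−0.224) = 0.2887. LR = 0.62/0.38 = 1.6316.
Prior odds = 0.2887/1.6316 = 0.1769, so P(C) = 0.1769/(1+0.1769) ≈ 0.15.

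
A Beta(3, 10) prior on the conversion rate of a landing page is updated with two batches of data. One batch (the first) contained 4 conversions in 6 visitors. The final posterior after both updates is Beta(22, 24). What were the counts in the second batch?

15 conversions and 12 bounces

Sequential conjugate updates are equivalent to a single update on the pooled data, so total successes = posterior α − prior α and total failures = posterior β − prior β.
Total across both batches: 22−3=19 conversions, 24−10=14 bounces.
Subtract the first batch: 19−4=15 conversions and 14−2=12 bounces.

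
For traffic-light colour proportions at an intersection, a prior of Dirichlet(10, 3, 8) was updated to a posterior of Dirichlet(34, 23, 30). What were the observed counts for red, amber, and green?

counts (24, 20, 22)

For a Dirichlet(α) prior with multinomial counts c, the posterior is Dirichlet(α + c) componentwise.
Counts are posterior − prior componentwise: 34−10=24, 23−3=20, 30−8=22.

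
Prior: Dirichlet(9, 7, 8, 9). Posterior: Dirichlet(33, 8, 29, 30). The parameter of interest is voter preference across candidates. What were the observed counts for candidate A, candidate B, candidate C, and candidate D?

For a Dirichlet(α) prior with multinomial counts c, the posterior is Dirichlet(α + c) componentwise.
Counts are posterior − prior componentwise: 33−9=24, 8−7=1, 29−8=21, 30−9=21.

counts (24, 1, 21, 21)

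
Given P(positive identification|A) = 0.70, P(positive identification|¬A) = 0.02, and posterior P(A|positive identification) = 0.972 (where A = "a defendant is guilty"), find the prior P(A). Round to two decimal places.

P(A) = 0.50

Bayes' rule in odds form gives O(A|E) = O(A)·[P(E|A)/P(E|¬A)], hence O(A) = O(A|E)/LR.
Posterior odds = 0.972/(1−0.972) = 34.7143. LR = 0.70/0.02 = 35.0000.
Prior odds = 34.7143/35.0000 = 0.9918, so P(A) = 0.9918/(1+0.9918) ≈ 0.50.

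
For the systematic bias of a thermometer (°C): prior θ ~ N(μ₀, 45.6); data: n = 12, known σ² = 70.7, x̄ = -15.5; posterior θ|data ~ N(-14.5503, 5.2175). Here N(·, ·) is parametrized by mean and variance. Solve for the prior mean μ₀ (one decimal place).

μ₀ = -7.2

The posterior mean is a precision-weighted average: μ_n = (τ₀μ₀ + τ_data·x̄)/(τ₀+τ_data), with τ₀=1/σ₀² and τ_data=n/σ².
Here τ₀ = 1/45.6 = 0.021930 and τ_data = 12/70.7 = 0.169731, so τ_n = 0.191661.
Rearranging for μ₀: μ₀ = (μ_n·τ_n − τ_data·x̄)/τ₀ = (-14.5503·0.191661 − 0.169731·-15.5) / 0.021930 = -0.157895/0.021930 ≈ -7.2.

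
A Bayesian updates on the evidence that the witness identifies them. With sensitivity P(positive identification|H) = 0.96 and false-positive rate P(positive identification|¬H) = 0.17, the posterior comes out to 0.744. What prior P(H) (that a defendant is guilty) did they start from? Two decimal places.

P(H) = 0.34

Bayes' rule in odds form gives O(H|E) = O(H)·[P(E|H)/P(E|¬H)], hence O(H) = O(H|E)/LR.
Posterior odds = 0.744/(1−0.744) = 2.9062. LR = 0.96/0.17 = 5.6471.
Prior odds = 2.9062/5.6471 = 0.5146, so P(H) = 0.5146/(1+0.5146) ≈ 0.34.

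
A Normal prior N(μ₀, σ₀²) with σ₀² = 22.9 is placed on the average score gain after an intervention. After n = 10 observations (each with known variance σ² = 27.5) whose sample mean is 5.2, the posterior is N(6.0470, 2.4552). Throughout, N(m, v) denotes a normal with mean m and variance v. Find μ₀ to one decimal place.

μ₀ = 13.1

The posterior mean is a precision-weighted average: μ_n = (τ₀μ₀ + τ_data·x̄)/(τ₀+τ_data), with τ₀=1/σ₀² and τ_data=n/σ².
Here τ₀ = 1/22.9 = 0.043668 and τ_data = 10/27.5 = 0.363636, so τ_n = 0.407304.
Rearranging for μ₀: μ₀ = (μ_n·τ_n − τ_data·x̄)/τ₀ = (6.0470·0.407304 − 0.363636·5.2) / 0.043668 = 0.572060/0.043668 ≈ 13.1.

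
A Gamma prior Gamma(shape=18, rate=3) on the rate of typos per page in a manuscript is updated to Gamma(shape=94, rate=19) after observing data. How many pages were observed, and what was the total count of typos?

n = 16 pages with total 76 typos

A Gamma(α, β) prior (rate parametrization) on a Poisson rate with n observations summing to S gives posterior Gamma(α+S, β+n).
Matching: Σxᵢ = 94 − 18 = 76 and n = 19 − 3 = 16.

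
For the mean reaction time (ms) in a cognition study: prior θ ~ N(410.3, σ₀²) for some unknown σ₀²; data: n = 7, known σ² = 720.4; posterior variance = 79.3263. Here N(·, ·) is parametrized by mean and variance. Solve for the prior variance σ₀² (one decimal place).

For the Normal–Normal model with known σ², precisions add: τ_n = τ₀ + n/σ².
So 1/σ₀² = 1/79.3263 − 7/720.4 = 0.012606 − 0.009717 = 0.002889.
Hence σ₀² = 1/0.002889 ≈ 346.1.

σ₀² = 346.1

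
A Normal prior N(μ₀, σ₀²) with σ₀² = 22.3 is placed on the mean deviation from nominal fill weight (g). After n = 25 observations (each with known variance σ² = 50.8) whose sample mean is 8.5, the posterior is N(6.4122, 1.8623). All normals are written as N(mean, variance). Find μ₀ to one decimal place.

The posterior mean is a precision-weighted average: μ_n = (τ₀μ₀ + τ_data·x̄)/(τ₀+τ_data), with τ₀=1/σ₀² and τ_data=n/σ².
Here τ₀ = 1/22.3 = 0.044843 and τ_data = 25/50.8 = 0.492126, so τ_n = 0.536969.
Rearranging for μ₀: μ₀ = (μ_n·τ_n − τ_data·x̄)/τ₀ = (6.4122·0.536969 − 0.492126·8.5) / 0.044843 = -0.739918/0.044843 ≈ -16.5.

μ₀ = -16.5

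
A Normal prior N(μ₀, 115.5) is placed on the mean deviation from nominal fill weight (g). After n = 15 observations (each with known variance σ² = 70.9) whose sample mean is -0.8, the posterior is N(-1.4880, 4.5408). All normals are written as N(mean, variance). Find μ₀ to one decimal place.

With known observation variance, the Normal–Normal posterior has precision τ_n = τ₀ + n/σ² and mean μ_n = (τ₀μ₀ + (n/σ²)x̄)/τ_n.
Here τ₀ = 1/115.5 = 0.008658 and τ_data = 15/70.9 = 0.211566, so τ_n = 0.220224.
Rearranging for μ₀: μ₀ = (μ_n·τ_n − τ_data·x̄)/τ₀ = (-1.4880·0.220224 − 0.211566·-0.8) / 0.008658 = -0.158441/0.008658 ≈ -18.3.

μ₀ = -18.3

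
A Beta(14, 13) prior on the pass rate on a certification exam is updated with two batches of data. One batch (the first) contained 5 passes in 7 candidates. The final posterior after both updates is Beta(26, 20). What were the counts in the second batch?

7 passes and 5 failures

Sequential conjugate updates are equivalent to a single update on the pooled data, so total successes = posterior α − prior α and total failures = posterior β − prior β.
Total across both batches: 26−14=12 passes, 20−13=7 failures.
Subtract the first batch: 12−5=7 passes and 7−2=5 failures.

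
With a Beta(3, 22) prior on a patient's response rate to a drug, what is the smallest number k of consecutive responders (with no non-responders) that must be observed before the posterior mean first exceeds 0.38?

k = 11

After k responders and 0 non-responders the posterior is Beta(3+k, 22), with mean (3+k)/(3+22+k).
Set (3+k)/(25+k) > 0.38 and solve: k > (0.38·25 − 3)/(1 − 0.38) = 10.484.
The smallest integer exceeding 10.484 is 11.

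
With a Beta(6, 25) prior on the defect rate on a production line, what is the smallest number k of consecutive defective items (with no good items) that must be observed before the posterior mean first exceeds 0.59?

k = 30

After k defective items and 0 good items the posterior is Beta(6+k, 25), with mean (6+k)/(6+25+k).
Set (6+k)/(31+k) > 0.59 and solve: k > (0.59·31 − 6)/(1 − 0.59) = 29.976.
The smallest integer exceeding 29.976 is 30, and checking k=30: (36)/(61) = 0.5902 > 0.59.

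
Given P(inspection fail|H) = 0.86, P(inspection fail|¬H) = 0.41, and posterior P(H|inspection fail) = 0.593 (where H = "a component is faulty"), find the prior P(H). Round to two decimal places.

Bayes' rule in odds form gives O(H|E) = O(H)·[P(E|H)/P(E|¬H)], hence O(H) = O(H|E)/LR.
Posterior odds = 0.593/(1−0.593) = 1.4570. LR = 0.86/0.41 = 2.0976.
Prior odds = 1.4570/2.0976 = 0.6946, so P(H) = 0.6946/(1+0.6946) ≈ 0.41.

P(H) = 0.41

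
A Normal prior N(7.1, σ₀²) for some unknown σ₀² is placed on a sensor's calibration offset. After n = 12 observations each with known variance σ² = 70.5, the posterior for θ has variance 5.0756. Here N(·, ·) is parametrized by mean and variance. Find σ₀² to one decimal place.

σ₀² = 37.3

For the Normal–Normal model with known σ², precisions add: τ_n = τ₀ + n/σ².
So 1/σ₀² = 1/5.0756 − 12/70.5 = 0.197021 − 0.170213 = 0.026808.
Hence σ₀² = 1/0.026808 ≈ 37.3.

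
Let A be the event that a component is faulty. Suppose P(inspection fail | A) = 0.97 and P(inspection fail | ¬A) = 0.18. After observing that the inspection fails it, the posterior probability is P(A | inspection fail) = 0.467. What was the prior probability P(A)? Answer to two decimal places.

Bayes' rule in odds form gives O(A|E) = O(A)·[P(E|A)/P(E|¬A)], hence O(A) = O(A|E)/LR.
Posterior odds = 0.467/(1−0.467) = 0.8762. LR = 0.97/0.18 = 5.3889.
Prior odds = 0.8762/5.3889 = 0.1626, so P(A) = 0.1626/(1+0.1626) ≈ 0.14.

P(A) = 0.14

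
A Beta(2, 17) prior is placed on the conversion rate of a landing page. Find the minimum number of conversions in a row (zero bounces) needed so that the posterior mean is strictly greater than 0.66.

After k conversions and 0 bounces the posterior is Beta(2+k, 17), with mean (2+k)/(2+17+k).
Set (2+k)/(19+k) > 0.66 and solve: k > (0.66·19 − 2)/(1 − 0.66) = 31.000.
The smallest integer exceeding 31.000 is 32, and checking k=32: (34)/(51) = 0.6667 > 0.66.

k = 32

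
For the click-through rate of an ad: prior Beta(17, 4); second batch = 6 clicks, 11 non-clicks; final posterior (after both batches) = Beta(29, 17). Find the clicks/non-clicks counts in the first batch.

Because Beta–binomial updating is additive in the counts, the combined data contributed (α_post−α_prior, β_post−β_prior) successes and failures.
Total across both batches: 29−17=12 clicks, 17−4=13 non-clicks.
Subtract the second batch: 12−6=6 clicks and 13−11=2 non-clicks.

6 clicks and 2 non-clicks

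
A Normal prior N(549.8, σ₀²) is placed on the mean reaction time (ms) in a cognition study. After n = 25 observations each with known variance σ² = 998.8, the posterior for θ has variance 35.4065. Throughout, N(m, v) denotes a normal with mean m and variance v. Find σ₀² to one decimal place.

σ₀² = 311.2

For the Normal–Normal model with known σ², precisions add: τ_n = τ₀ + n/σ².
So 1/σ₀² = 1/35.4065 − 25/998.8 = 0.028243 − 0.025030 = 0.003213.
Hence σ₀² = 1/0.003213 ≈ 311.2.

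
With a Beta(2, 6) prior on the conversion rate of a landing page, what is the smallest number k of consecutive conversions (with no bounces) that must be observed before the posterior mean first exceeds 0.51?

k = 5

After k conversions and 0 bounces the posterior is Beta(2+k, 6), with mean (2+k)/(2+6+k).
Set (2+k)/(8+k) > 0.51 and solve: k > (0.51·8 − 2)/(1 − 0.51) = 4.245.
The smallest integer exceeding 4.245 is 5, and checking k=5: (7)/(13) = 0.5385 > 0.51.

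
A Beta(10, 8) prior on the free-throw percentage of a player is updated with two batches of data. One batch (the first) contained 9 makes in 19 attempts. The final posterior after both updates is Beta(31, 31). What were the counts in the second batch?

12 makes and 13 misses

Sequential conjugate updates are equivalent to a single update on the pooled data, so total successes = posterior α − prior α and total failures = posterior β − prior β.
Total across both batches: 31−10=21 makes, 31−8=23 misses.
Subtract the first batch: 21−9=12 makes and 23−10=13 misses.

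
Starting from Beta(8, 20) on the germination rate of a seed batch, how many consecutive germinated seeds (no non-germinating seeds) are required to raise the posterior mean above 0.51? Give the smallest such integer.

k = 13

After k germinated seeds and 0 non-germinating seeds the posterior is Beta(8+k, 20), with mean (8+k)/(8+20+k).
Set (8+k)/(28+k) > 0.51 and solve: k > (0.51·28 − 8)/(1 − 0.51) = 12.816.
The smallest integer exceeding 12.816 is 13, and checking k=13: (21)/(41) = 0.5122 > 0.51.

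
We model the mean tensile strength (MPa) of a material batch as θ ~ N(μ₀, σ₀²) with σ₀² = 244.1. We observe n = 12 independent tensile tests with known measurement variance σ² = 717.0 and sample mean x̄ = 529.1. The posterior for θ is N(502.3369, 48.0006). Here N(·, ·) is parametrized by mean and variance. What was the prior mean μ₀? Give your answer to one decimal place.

With known observation variance, the Normal–Normal posterior has precision τ_n = τ₀ + n/σ² and mean μ_n = (τ₀μ₀ + (n/σ²)x̄)/τ_n.
Here τ₀ = 1/244.1 = 0.004097 and τ_data = 12/717.0 = 0.016736, so τ_n = 0.020833.
Rearranging for μ₀: μ₀ = (μ_n·τ_n − τ_data·x̄)/τ₀ = (502.3369·0.020833 − 0.016736·529.1) / 0.004097 = 1.610167/0.004097 ≈ 393.0.

μ₀ = 393.0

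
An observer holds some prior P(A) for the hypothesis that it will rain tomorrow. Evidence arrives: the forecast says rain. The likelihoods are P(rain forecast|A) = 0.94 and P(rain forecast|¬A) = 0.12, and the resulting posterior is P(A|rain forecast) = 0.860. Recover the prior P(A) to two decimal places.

P(A) = 0.44

Bayes' rule in odds form gives O(A|E) = O(A)·[P(E|A)/P(E|¬A)], hence O(A) = O(A|E)/LR.
Posterior odds = 0.860/(1−0.860) = 6.1429. LR = 0.94/0.12 = 7.8333.
Prior odds = 6.1429/7.8333 = 0.7842, so P(A) = 0.7842/(1+0.7842) ≈ 0.44.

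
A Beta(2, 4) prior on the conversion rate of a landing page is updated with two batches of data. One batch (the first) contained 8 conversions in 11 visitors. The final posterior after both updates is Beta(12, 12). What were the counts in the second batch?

Sequential conjugate updates are equivalent to a single update on the pooled data, so total successes = posterior α − prior α and total failures = posterior β − prior β.
Total across both batches: 12−2=10 conversions, 12−4=8 bounces.
Subtract the first batch: 10−8=2 conversions and 8−3=5 bounces.

2 conversions and 5 bounces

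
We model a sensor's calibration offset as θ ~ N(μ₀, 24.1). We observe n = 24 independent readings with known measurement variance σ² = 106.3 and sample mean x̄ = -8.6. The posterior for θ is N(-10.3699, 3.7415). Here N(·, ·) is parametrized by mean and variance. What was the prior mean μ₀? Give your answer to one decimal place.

The posterior mean is a precision-weighted average: μ_n = (τ₀μ₀ + τ_data·x̄)/(τ₀+τ_data), with τ₀=1/σ₀² and τ_data=n/σ².
Here τ₀ = 1/24.1 = 0.041494 and τ_data = 24/106.3 = 0.225776, so τ_n = 0.267270.
Rearranging for μ₀: μ₀ = (μ_n·τ_n − τ_data·x̄)/τ₀ = (-10.3699·0.267270 − 0.225776·-8.6) / 0.041494 = -0.829890/0.041494 ≈ -20.0.

μ₀ = -20.0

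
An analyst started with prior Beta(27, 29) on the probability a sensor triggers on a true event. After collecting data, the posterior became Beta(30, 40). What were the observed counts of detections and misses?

3 detections and 11 misses

A Beta(α, β) prior with s successes and f failures in binomial data gives a Beta(α+s, β+f) posterior.
So s = 30 − 27 = 3 and f = 40 − 29 = 11.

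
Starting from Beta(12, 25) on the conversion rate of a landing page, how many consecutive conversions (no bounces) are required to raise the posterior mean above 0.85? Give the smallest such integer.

After k conversions and 0 bounces the posterior is Beta(12+k, 25), with mean (12+k)/(12+25+k).
Set (12+k)/(37+k) > 0.85 and solve: k > (0.85·37 − 12)/(1 − 0.85) = 129.667.
The smallest integer exceeding 129.667 is 130.

k = 130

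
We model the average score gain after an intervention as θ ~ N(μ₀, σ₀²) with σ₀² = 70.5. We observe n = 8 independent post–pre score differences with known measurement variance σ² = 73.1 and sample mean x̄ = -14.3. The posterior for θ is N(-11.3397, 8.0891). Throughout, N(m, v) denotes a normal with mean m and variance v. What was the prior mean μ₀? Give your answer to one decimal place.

μ₀ = 11.5

The posterior mean is a precision-weighted average: μ_n = (τ₀μ₀ + τ_data·x̄)/(τ₀+τ_data), with τ₀=1/σ₀² and τ_data=n/σ².
Here τ₀ = 1/70.5 = 0.014184 and τ_data = 8/73.1 = 0.109439, so τ_n = 0.123623.
Rearranging for μ₀: μ₀ = (μ_n·τ_n − τ_data·x̄)/τ₀ = (-11.3397·0.123623 − 0.109439·-14.3) / 0.014184 = 0.163130/0.014184 ≈ 11.5.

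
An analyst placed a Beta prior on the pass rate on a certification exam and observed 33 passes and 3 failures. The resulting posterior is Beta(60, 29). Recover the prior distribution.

Beta(27, 26)

A Beta(α, β) prior with s successes and f failures in binomial data gives a Beta(α+s, β+f) posterior.
Subtract the data counts: 60−33=27, 29−3=26.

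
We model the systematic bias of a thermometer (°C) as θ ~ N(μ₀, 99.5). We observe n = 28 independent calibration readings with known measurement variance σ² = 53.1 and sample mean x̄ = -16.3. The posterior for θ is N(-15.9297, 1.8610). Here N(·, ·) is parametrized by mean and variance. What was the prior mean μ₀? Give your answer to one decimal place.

μ₀ = 3.5

With known observation variance, the Normal–Normal posterior has precision τ_n = τ₀ + n/σ² and mean μ_n = (τ₀μ₀ + (n/σ²)x̄)/τ_n.
Here τ₀ = 1/99.5 = 0.010050 and τ_data = 28/53.1 = 0.527307, so τ_n = 0.537357.
Rearranging for μ₀: μ₀ = (μ_n·τ_n − τ_data·x̄)/τ₀ = (-15.9297·0.537357 − 0.527307·-16.3) / 0.010050 = 0.035168/0.010050 ≈ 3.5.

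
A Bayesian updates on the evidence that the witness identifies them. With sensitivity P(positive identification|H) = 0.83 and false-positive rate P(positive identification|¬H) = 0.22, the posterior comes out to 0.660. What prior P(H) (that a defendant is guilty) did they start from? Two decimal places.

Bayes' rule in odds form gives O(H|E) = O(H)·[P(E|H)/P(E|¬H)], hence O(H) = O(H|E)/LR.
Posterior odds = 0.660/(1−0.660) = 1.9412. LR = 0.83/0.22 = 3.7727.
Prior odds = 1.9412/3.7727 = 0.5145, so P(H) = 0.5145/(1+0.5145) ≈ 0.34.

P(H) = 0.34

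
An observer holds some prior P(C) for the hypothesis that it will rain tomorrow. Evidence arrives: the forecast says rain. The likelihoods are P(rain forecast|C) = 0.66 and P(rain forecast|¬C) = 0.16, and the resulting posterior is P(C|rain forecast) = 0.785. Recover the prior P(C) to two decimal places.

Bayes' rule in odds form gives O(C|E) = O(C)·[P(E|C)/P(E|¬C)], hence O(C) = O(C|E)/LR.
Posterior odds = 0.785/(1−0.785) = 3.6512. LR = 0.66/0.16 = 4.1250.
Prior odds = 3.6512/4.1250 = 0.8851, so P(C) = 0.8851/(1+0.8851) ≈ 0.47.

P(C) = 0.47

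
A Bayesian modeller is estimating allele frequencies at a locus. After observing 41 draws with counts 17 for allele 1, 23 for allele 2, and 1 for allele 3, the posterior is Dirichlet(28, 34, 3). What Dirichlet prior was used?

Dirichlet(11, 11, 2)

For a Dirichlet(α) prior with multinomial counts c, the posterior is Dirichlet(α + c) componentwise.
Subtract each count from the matching posterior parameter: 28−17=11, 34−23=11, 3−1=2.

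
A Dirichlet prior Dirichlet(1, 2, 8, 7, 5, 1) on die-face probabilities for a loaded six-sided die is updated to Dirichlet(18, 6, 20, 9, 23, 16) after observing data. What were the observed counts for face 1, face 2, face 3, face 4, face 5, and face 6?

counts (17, 4, 12, 2, 18, 15)

For a Dirichlet(α) prior with multinomial counts c, the posterior is Dirichlet(α + c) componentwise.
Counts are posterior − prior componentwise: 18−1=17, 6−2=4, 20−8=12, 9−7=2, 23−5=18, 16−1=15.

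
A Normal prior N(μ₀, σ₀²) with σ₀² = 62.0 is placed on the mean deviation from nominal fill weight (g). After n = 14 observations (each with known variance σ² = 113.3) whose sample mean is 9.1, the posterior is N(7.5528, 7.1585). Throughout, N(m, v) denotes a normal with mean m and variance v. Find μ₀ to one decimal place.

With known observation variance, the Normal–Normal posterior has precision τ_n = τ₀ + n/σ² and mean μ_n = (τ₀μ₀ + (n/σ²)x̄)/τ_n.
Here τ₀ = 1/62.0 = 0.016129 and τ_data = 14/113.3 = 0.123566, so τ_n = 0.139695.
Rearranging for μ₀: μ₀ = (μ_n·τ_n − τ_data·x̄)/τ₀ = (7.5528·0.139695 − 0.123566·9.1) / 0.016129 = -0.069362/0.016129 ≈ -4.3.

μ₀ = -4.3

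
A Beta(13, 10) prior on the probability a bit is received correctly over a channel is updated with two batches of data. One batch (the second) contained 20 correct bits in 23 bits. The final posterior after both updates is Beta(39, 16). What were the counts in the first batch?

6 correct bits and 3 errors

Because Beta–binomial updating is additive in the counts, the combined data contributed (α_post−α_prior, β_post−β_prior) successes and failures.
Total across both batches: 39−13=26 correct bits, 16−10=6 errors.
Subtract the second batch: 26−20=6 correct bits and 6−3=3 errors.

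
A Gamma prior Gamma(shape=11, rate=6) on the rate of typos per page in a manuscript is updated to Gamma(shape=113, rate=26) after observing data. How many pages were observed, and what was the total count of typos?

n = 20 pages with total 102 typos

Gamma–Poisson conjugacy: posterior shape = α + Σxᵢ, posterior rate = β + n.
Matching: Σxᵢ = 113 − 11 = 102 and n = 26 − 6 = 20.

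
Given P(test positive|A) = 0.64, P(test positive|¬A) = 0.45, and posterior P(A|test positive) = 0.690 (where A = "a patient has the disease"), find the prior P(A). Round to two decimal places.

In odds form, posterior odds = prior odds × likelihood ratio, so prior odds = posterior odds ÷ LR.
Posterior odds = 0.690/(1−0.690) = 2.2258. LR = 0.64/0.45 = 1.4222.
Prior odds = 2.2258/1.4222 = 1.5650, so P(A) = 1.5650/(1+1.5650) ≈ 0.61.

P(A) = 0.61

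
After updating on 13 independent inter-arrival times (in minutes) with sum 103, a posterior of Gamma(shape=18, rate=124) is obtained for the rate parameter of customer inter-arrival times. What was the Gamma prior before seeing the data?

Gamma(shape=5, rate=21)

For an exponential likelihood with a Gamma(α, β) prior on the rate, n observations with total T give posterior Gamma(α+n, β+T).
So α = 18 − 13 = 5 and β = 124 − 103 = 21.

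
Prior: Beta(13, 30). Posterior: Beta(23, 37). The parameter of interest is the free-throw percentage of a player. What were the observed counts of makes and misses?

10 makes and 7 misses

Under Beta–binomial conjugacy the posterior parameters are (a+s, b+f).
Match parameters: s=23−13=10, f=37−30=7.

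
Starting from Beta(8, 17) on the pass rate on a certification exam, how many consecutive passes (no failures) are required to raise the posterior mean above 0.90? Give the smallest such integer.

k = 146

After k passes and 0 failures the posterior is Beta(8+k, 17), with mean (8+k)/(8+17+k).
Set (8+k)/(25+k) > 0.90 and solve: k > (0.90·25 − 8)/(1 − 0.90) = 145.000.
The smallest integer exceeding 145.000 is 146, and checking k=146: (154)/(171) = 0.9006 > 0.90.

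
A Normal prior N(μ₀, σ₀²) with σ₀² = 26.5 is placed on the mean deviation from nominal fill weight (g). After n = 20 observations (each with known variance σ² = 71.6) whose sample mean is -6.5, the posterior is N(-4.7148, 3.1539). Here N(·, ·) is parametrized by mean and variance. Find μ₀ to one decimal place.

μ₀ = 8.5

The posterior mean is a precision-weighted average: μ_n = (τ₀μ₀ + τ_data·x̄)/(τ₀+τ_data), with τ₀=1/σ₀² and τ_data=n/σ².
Here τ₀ = 1/26.5 = 0.037736 and τ_data = 20/71.6 = 0.279330, so τ_n = 0.317066.
Rearranging for μ₀: μ₀ = (μ_n·τ_n − τ_data·x̄)/τ₀ = (-4.7148·0.317066 − 0.279330·-6.5) / 0.037736 = 0.320742/0.037736 ≈ 8.5.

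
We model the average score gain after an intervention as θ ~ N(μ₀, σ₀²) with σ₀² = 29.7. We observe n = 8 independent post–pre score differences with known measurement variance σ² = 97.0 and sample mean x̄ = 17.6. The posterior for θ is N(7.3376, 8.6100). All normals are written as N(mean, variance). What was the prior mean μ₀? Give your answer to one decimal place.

μ₀ = -17.8

With known observation variance, the Normal–Normal posterior has precision τ_n = τ₀ + n/σ² and mean μ_n = (τ₀μ₀ + (n/σ²)x̄)/τ_n.
Here τ₀ = 1/29.7 = 0.033670 and τ_data = 8/97.0 = 0.082474, so τ_n = 0.116144.
Rearranging for μ₀: μ₀ = (μ_n·τ_n − τ_data·x̄)/τ₀ = (7.3376·0.116144 − 0.082474·17.6) / 0.033670 = -0.599324/0.033670 ≈ -17.8.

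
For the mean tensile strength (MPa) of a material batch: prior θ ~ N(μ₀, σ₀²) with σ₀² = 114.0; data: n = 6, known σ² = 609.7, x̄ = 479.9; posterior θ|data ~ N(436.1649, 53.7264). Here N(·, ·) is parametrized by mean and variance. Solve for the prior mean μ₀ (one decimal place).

The posterior mean is a precision-weighted average: μ_n = (τ₀μ₀ + τ_data·x̄)/(τ₀+τ_data), with τ₀=1/σ₀² and τ_data=n/σ².
Here τ₀ = 1/114.0 = 0.008772 and τ_data = 6/609.7 = 0.009841, so τ_n = 0.018613.
Rearranging for μ₀: μ₀ = (μ_n·τ_n − τ_data·x̄)/τ₀ = (436.1649·0.018613 − 0.009841·479.9) / 0.008772 = 3.395641/0.008772 ≈ 387.1.

μ₀ = 387.1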